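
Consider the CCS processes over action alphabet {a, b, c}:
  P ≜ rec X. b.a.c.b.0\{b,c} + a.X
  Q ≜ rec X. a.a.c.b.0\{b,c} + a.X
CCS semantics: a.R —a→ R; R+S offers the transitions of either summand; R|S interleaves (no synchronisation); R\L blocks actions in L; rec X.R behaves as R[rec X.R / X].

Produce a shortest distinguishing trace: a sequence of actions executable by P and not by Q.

b

LTS(P): 5 reachable states
  s0 = rec X. b.a.c.b.0\{b,c} + a.X | ··a··> s0, ··b··> s1
  s1 = a.c.b.0\{b,c} | ··a··> s2
  s2 = c.b.0\{b,c} | ··c··> s3
  s3 = b.0\{b,c} | ··b··> s4
  s4 = 0\{b,c} | ∅
LTS(Q): 5 reachable states
  t0 = rec X. a.a.c.b.0\{b,c} + a.X | ··a··> t0, ··a··> t1
  t1 = a.c.b.0\{b,c} | ··a··> t2
  t2 = c.b.0\{b,c} | ··c··> t3
  t3 = b.0\{b,c} | ··b··> t4
  t4 = 0\{b,c} | ∅
Executing b from P (initial set {s0}):
  step 1 (b): {s1}
  P completes σ.
Executing b from Q (initial set {t0}):
  step 1 (b): ∅  — Q cannot continue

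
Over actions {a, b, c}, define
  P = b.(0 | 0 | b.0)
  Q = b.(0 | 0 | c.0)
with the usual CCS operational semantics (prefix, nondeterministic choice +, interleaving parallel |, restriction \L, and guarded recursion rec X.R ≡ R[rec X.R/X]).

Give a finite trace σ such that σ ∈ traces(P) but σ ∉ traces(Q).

bb

P's transition system — 3 states:
  m0 = b.(0 | 0 | b.0) ⊢ ··b··> m1
  m1 = 0 | 0 | b.0 ⊢ ··b··> m2
  m2 = 0 | 0 | 0 ⊢ ·
Q's transition system — 3 states:
  n0 = b.(0 | 0 | c.0) ⊢ ··b··> n1
  n1 = 0 | 0 | c.0 ⊢ ··c··> n2
  n2 = 0 | 0 | 0 ⊢ ·
Executing bb from P (initial set {m0}):
  after b @ step 1: {m1}
  after b @ step 2: {m2}
  — P admits the full trace.
Executing bb from Q (initial set {n0}):
  after b @ step 1: {n1}
  after b @ step 2: ∅ (Q stuck)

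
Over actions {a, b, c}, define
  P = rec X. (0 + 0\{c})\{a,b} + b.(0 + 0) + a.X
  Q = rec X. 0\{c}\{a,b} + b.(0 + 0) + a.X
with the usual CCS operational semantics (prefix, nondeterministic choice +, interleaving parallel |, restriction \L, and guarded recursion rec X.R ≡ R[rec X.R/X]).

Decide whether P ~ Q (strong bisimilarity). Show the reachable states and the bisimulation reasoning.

P's transition system — 2 states:
  p0 = rec X. (0 + 0\{c})\{a,b} + b.(0 + 0) + a.X has moves —a→ p0, —b→ p1
  p1 = 0 + 0 has moves deadlocked
Q's transition system — 2 states:
  q0 = rec X. 0\{c}\{a,b} + b.(0 + 0) + a.X has moves —a→ q0, —b→ q1
  q1 = 0 + 0 has moves deadlocked
Partition-refinement fixed point:
  B0 = {p0, q0}
  B1 = {p1, q1}
p0 ∈ B0, q0 ∈ B0 → same block

bisimilar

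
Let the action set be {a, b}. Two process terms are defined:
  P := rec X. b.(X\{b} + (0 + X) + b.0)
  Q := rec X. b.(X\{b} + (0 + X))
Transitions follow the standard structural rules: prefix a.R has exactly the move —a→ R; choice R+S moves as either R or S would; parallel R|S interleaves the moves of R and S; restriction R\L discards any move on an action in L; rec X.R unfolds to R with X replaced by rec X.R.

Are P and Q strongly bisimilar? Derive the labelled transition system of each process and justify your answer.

P ≁ Q

Reachable graph of P (3 states):
  s0 = rec X. b.(X\{b} + (0 + X) + b.0) ⊢ -b-> s1
  s1 = (rec X. b.(X\{b} + (0 + X) + b.0))\{b} + (0 + (rec X. b.(X\{b} + (0 + X) + b.0))) + b.0 ⊢ -b-> s1, -b-> s2
  s2 = 0 ⊢ ·
Reachable graph of Q (2 states):
  t0 = rec X. b.(X\{b} + (0 + X)) ⊢ -b-> t1
  t1 = (rec X. b.(X\{b} + (0 + X)))\{b} + (0 + (rec X. b.(X\{b} + (0 + X)))) ⊢ -b-> t1
Partition-refinement fixed point:
  B0 = {s0}
  B1 = {s1}
  B2 = {s2}
  B3 = {t0, t1}
s0 ∈ B0, t0 ∈ B3 → different blocks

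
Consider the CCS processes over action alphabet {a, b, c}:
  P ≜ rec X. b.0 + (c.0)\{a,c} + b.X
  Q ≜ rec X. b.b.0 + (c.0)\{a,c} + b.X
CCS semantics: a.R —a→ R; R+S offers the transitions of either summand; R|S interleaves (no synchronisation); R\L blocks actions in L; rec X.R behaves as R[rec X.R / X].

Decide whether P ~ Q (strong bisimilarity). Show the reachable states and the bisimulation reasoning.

P's transition system — 2 states:
  u0 = rec X. b.0 + (c.0)\{a,c} + b.X :: =b=> u0, =b=> u1
  u1 = 0 :: deadlocked
Q's transition system — 3 states:
  v0 = rec X. b.b.0 + (c.0)\{a,c} + b.X :: =b=> v0, =b=> v1
  v1 = b.0 :: =b=> v2
  v2 = 0 :: deadlocked
Bisimilarity quotient blocks:
  B0 = {u0}
  B1 = {u1, v2}
  B2 = {v0}
  B3 = {v1}
u0 ∈ B0, v0 ∈ B2 → different blocks

P ≁ Q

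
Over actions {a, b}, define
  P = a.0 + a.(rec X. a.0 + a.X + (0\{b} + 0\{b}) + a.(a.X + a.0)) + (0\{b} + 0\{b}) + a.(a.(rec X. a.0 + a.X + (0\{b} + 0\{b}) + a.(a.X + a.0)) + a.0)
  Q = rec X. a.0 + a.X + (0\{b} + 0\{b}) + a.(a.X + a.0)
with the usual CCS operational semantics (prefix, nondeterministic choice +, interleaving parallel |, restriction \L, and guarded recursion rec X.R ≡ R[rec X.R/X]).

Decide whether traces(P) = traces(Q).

Reachable graph of P (4 states):
  u0 = a.0 + a.(rec X. a.0 + a.X + (0\{b} + 0\{b}) + a.(a.X + a.0)) + (0\{b} + 0\{b}) + a.(a.(rec X. a.0 + a.X + (0\{b} + 0\{b}) + a.(a.X + a.0)) + a.0) has moves -a-> u1, -a-> u2, -a-> u3
  u1 = 0 has moves ·
  u2 = a.(rec X. a.0 + a.X + (0\{b} + 0\{b}) + a.(a.X + a.0)) + a.0 has moves -a-> u1, -a-> u3
  u3 = rec X. a.0 + a.X + (0\{b} + 0\{b}) + a.(a.X + a.0) has moves -a-> u1, -a-> u2, -a-> u3
Reachable graph of Q (3 states):
  v0 = rec X. a.0 + a.X + (0\{b} + 0\{b}) + a.(a.X + a.0) has moves -a-> v0, -a-> v1, -a-> v2
  v1 = 0 has moves ·
  v2 = a.(rec X. a.0 + a.X + (0\{b} + 0\{b}) + a.(a.X + a.0)) + a.0 has moves -a-> v0, -a-> v1
Coarsest stable partition (strong bisimilarity classes):
  B0 = {u0, u2, u3, v0, v2}
  B1 = {u1, v1}
u0 ∈ B0, v0 ∈ B0 → same block
Bisimilar ⇒ trace-equivalent.

traces(P) = traces(Q)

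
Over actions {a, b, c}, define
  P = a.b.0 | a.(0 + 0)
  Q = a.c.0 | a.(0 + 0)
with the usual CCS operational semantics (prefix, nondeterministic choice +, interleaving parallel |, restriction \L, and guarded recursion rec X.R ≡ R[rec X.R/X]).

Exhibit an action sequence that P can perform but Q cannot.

ab

LTS(P): 6 reachable states
  s0 = a.b.0 | a.(0 + 0) has moves —a→ s1, —a→ s2
  s1 = a.b.0 | (0 + 0) has moves —a→ s3
  s2 = b.0 | a.(0 + 0) has moves —a→ s3, —b→ s4
  s3 = b.0 | (0 + 0) has moves —b→ s5
  s4 = 0 | a.(0 + 0) has moves —a→ s5
  s5 = 0 | (0 + 0) has moves deadlocked
LTS(Q): 6 reachable states
  t0 = a.c.0 | a.(0 + 0) has moves —a→ t1, —a→ t2
  t1 = a.c.0 | (0 + 0) has moves —a→ t3
  t2 = c.0 | a.(0 + 0) has moves —a→ t3, —c→ t4
  t3 = c.0 | (0 + 0) has moves —c→ t5
  t4 = 0 | a.(0 + 0) has moves —a→ t5
  t5 = 0 | (0 + 0) has moves deadlocked
Run σ = ⟨ab⟩ on P: start {s0}
  step 1 (a): {s1, s2}
  step 2 (b): {s4}
  ✓ P
Run σ = ⟨ab⟩ on Q: start {t0}
  step 1 (a): {t1, t2}
  step 2 (b): ∅  — Q cannot continue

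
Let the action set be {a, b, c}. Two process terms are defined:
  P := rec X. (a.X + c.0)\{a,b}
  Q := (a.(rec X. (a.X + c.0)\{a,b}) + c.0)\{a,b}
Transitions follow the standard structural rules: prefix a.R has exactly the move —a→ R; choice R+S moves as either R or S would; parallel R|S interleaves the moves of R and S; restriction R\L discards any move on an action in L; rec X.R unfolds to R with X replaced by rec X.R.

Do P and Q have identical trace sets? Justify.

P's transition system — 2 states:
  m0 = rec X. (a.X + c.0)\{a,b} → -c-> m1
  m1 = 0\{a,b} → deadlocked
Q's transition system — 2 states:
  n0 = (a.(rec X. (a.X + c.0)\{a,b}) + c.0)\{a,b} → -c-> n1
  n1 = 0\{a,b} → deadlocked
Coarsest stable partition (strong bisimilarity classes):
  B0 = {m0, n0}
  B1 = {m1, n1}
m0 ∈ B0, n0 ∈ B0 → same block
Bisimilar ⇒ trace-equivalent.

trace-equivalent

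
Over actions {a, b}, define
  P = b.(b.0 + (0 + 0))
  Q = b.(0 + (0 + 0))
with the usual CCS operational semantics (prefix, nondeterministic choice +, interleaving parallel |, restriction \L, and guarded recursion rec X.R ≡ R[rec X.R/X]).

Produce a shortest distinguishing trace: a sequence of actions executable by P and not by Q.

bb

P's transition system — 3 states:
  p0 = b.(b.0 + (0 + 0)) has moves =b=> p1
  p1 = b.0 + (0 + 0) has moves =b=> p2
  p2 = 0 has moves ·
Q's transition system — 2 states:
  q0 = b.(0 + (0 + 0)) has moves =b=> q1
  q1 = 0 + (0 + 0) has moves ·
Run σ = ⟨bb⟩ on P: start {p0}
  after b @ step 1: {p1}
  after b @ step 2: {p2}
  ✓ P
Run σ = ⟨bb⟩ on Q: start {q0}
  after b @ step 1: {q1}
  after b @ step 2: no successor for Q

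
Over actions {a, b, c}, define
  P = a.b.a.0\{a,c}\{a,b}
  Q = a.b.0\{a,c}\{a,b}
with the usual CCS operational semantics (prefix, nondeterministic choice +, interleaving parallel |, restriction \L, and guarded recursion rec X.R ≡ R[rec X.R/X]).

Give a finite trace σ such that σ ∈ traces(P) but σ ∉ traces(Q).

Reachable graph of P (4 states):
  m0 = a.b.a.0\{a,c}\{a,b} ⊢ ··a··> m1
  m1 = b.a.0\{a,c}\{a,b} ⊢ ··b··> m2
  m2 = a.0\{a,c}\{a,b} ⊢ ··a··> m3
  m3 = 0\{a,c}\{a,b} ⊢ stopped
Reachable graph of Q (3 states):
  n0 = a.b.0\{a,c}\{a,b} ⊢ ··a··> n1
  n1 = b.0\{a,c}\{a,b} ⊢ ··b··> n2
  n2 = 0\{a,c}\{a,b} ⊢ stopped
Run σ = ⟨aba⟩ on P: start {m0}
  after a @ step 1: {m1}
  after b @ step 2: {m2}
  after a @ step 3: {m3}
  — P admits the full trace.
Run σ = ⟨aba⟩ on Q: start {n0}
  after a @ step 1: {n1}
  after b @ step 2: {n2}
  after a @ step 3: ∅  — Q cannot continue

aba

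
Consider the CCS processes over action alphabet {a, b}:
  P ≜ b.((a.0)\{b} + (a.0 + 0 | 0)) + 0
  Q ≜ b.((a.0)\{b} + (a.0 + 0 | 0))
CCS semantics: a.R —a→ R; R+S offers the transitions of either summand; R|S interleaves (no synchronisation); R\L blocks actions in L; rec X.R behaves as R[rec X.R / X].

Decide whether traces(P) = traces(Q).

YES

Reachable graph of P (4 states):
  s0 = b.((a.0)\{b} + (a.0 + 0 | 0)) + 0 | —b→ s1
  s1 = (a.0)\{b} + (a.0 + 0 | 0) | —a→ s2, —a→ s3
  s2 = 0 | ∅
  s3 = 0\{b} | ∅
Reachable graph of Q (4 states):
  t0 = b.((a.0)\{b} + (a.0 + 0 | 0)) | —b→ t1
  t1 = (a.0)\{b} + (a.0 + 0 | 0) | —a→ t2, —a→ t3
  t2 = 0 | ∅
  t3 = 0\{b} | ∅
Bisimilarity quotient blocks:
  B0 = {s0, t0}
  B1 = {s1, t1}
  B2 = {s2, s3, t2, t3}
s0 ∈ B0, t0 ∈ B0 → same block
Bisimilar ⇒ trace-equivalent.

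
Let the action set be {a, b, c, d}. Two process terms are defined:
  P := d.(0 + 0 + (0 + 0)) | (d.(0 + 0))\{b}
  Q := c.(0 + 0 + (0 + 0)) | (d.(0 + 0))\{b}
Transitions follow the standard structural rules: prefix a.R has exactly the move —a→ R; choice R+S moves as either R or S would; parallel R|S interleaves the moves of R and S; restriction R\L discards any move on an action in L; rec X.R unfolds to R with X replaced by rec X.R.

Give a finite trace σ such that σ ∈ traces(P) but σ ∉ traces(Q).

dd

P's transition system — 4 states:
  s0 = d.(0 + 0 + (0 + 0)) | (d.(0 + 0))\{b} ⊢ =d=> s1, =d=> s2
  s1 = (0 + 0 + (0 + 0)) | (d.(0 + 0))\{b} ⊢ =d=> s3
  s2 = d.(0 + 0 + (0 + 0)) | (0 + 0)\{b} ⊢ =d=> s3
  s3 = (0 + 0 + (0 + 0)) | (0 + 0)\{b} ⊢ (no moves)
Q's transition system — 4 states:
  t0 = c.(0 + 0 + (0 + 0)) | (d.(0 + 0))\{b} ⊢ =c=> t1, =d=> t2
  t1 = (0 + 0 + (0 + 0)) | (d.(0 + 0))\{b} ⊢ =d=> t3
  t2 = c.(0 + 0 + (0 + 0)) | (0 + 0)\{b} ⊢ =c=> t3
  t3 = (0 + 0 + (0 + 0)) | (0 + 0)\{b} ⊢ (no moves)
Executing dd from P (initial set {s0}):
  after d @ step 1: {s1, s2}
  after d @ step 2: {s3}
  ✓ P
Executing dd from Q (initial set {t0}):
  after d @ step 1: {t2}
  after d @ step 2: no successor for Q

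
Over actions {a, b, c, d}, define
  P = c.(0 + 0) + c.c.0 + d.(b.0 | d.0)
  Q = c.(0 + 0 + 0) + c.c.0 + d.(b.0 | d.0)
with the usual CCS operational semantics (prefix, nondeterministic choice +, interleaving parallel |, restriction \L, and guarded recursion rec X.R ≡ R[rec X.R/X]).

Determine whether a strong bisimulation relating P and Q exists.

P's transition system — 8 states:
  m0 = c.(0 + 0) + c.c.0 + d.(b.0 | d.0) ⊢ —c→ m1, —c→ m2, —d→ m3
  m1 = 0 + 0 ⊢ ·
  m2 = c.0 ⊢ —c→ m4
  m3 = b.0 | d.0 ⊢ —b→ m5, —d→ m6
  m4 = 0 ⊢ ·
  m5 = 0 | d.0 ⊢ —d→ m7
  m6 = b.0 | 0 ⊢ —b→ m7
  m7 = 0 | 0 ⊢ ·
Q's transition system — 8 states:
  n0 = c.(0 + 0 + 0) + c.c.0 + d.(b.0 | d.0) ⊢ —c→ n1, —c→ n2, —d→ n3
  n1 = 0 + 0 + 0 ⊢ ·
  n2 = c.0 ⊢ —c→ n4
  n3 = b.0 | d.0 ⊢ —b→ n5, —d→ n6
  n4 = 0 ⊢ ·
  n5 = 0 | d.0 ⊢ —d→ n7
  n6 = b.0 | 0 ⊢ —b→ n7
  n7 = 0 | 0 ⊢ ·
Coarsest stable partition (strong bisimilarity classes):
  B0 = {m0, n0}
  B1 = {m3, n3}
  B2 = {m6, n6}
  B3 = {m1, m4, m7, n1, n4, n7}
  B4 = {m5, n5}
  B5 = {m2, n2}
m0 ∈ B0, n0 ∈ B0 → same block

YES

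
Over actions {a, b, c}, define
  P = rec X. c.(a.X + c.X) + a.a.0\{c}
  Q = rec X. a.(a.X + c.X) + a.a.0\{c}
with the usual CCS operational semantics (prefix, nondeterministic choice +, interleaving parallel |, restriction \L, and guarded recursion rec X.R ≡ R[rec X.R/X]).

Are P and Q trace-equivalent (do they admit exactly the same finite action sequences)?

traces(P) ≠ traces(Q) — witness ⟨c⟩

LTS(P): 4 reachable states
  s0 = rec X. c.(a.X + c.X) + a.a.0\{c} ⊢ -a-> s1, -c-> s2
  s1 = a.0\{c} ⊢ -a-> s3
  s2 = a.(rec X. c.(a.X + c.X) + a.a.0\{c}) + c.(rec X. c.(a.X + c.X) + a.a.0\{c}) ⊢ -a-> s0, -c-> s0
  s3 = 0\{c} ⊢ ·
LTS(Q): 4 reachable states
  t0 = rec X. a.(a.X + c.X) + a.a.0\{c} ⊢ -a-> t1, -a-> t2
  t1 = a.(rec X. a.(a.X + c.X) + a.a.0\{c}) + c.(rec X. a.(a.X + c.X) + a.a.0\{c}) ⊢ -a-> t0, -c-> t0
  t2 = a.0\{c} ⊢ -a-> t3
  t3 = 0\{c} ⊢ ·
Executing c from P (initial set {s0}):
  [1] c ⇒ {s2}
  ✓ P
Executing c from Q (initial set {t0}):
  [1] c ⇒ ∅ (Q stuck)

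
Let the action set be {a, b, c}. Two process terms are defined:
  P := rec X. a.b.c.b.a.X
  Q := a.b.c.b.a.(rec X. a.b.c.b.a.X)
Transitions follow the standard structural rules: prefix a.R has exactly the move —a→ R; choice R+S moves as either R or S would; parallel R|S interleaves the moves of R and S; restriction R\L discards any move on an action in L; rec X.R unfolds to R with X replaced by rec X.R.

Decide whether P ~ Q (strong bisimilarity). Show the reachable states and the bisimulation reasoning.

Reachable graph of P (5 states):
  m0 = rec X. a.b.c.b.a.X :: -a-> m1
  m1 = b.c.b.a.(rec X. a.b.c.b.a.X) :: -b-> m2
  m2 = c.b.a.(rec X. a.b.c.b.a.X) :: -c-> m3
  m3 = b.a.(rec X. a.b.c.b.a.X) :: -b-> m4
  m4 = a.(rec X. a.b.c.b.a.X) :: -a-> m0
Reachable graph of Q (6 states):
  n0 = a.b.c.b.a.(rec X. a.b.c.b.a.X) :: -a-> n1
  n1 = b.c.b.a.(rec X. a.b.c.b.a.X) :: -b-> n2
  n2 = c.b.a.(rec X. a.b.c.b.a.X) :: -c-> n3
  n3 = b.a.(rec X. a.b.c.b.a.X) :: -b-> n4
  n4 = a.(rec X. a.b.c.b.a.X) :: -a-> n5
  n5 = rec X. a.b.c.b.a.X :: -a-> n1
Bisimilarity quotient blocks:
  B0 = {m0, n0, n5}
  B1 = {m1, n1}
  B2 = {m2, n2}
  B3 = {m3, n3}
  B4 = {m4, n4}
m0 ∈ B0, n0 ∈ B0 → same block

bisimilar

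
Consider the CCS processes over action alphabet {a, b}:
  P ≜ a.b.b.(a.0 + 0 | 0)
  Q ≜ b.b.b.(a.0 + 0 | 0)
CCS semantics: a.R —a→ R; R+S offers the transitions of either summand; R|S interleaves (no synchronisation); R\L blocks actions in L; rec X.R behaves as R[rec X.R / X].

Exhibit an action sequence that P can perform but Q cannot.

P's transition system — 5 states:
  s0 = a.b.b.(a.0 + 0 | 0) has moves -a-> s1
  s1 = b.b.(a.0 + 0 | 0) has moves -b-> s2
  s2 = b.(a.0 + 0 | 0) has moves -b-> s3
  s3 = a.0 + 0 | 0 has moves -a-> s4
  s4 = 0 has moves ∅
Q's transition system — 5 states:
  t0 = b.b.b.(a.0 + 0 | 0) has moves -b-> t1
  t1 = b.b.(a.0 + 0 | 0) has moves -b-> t2
  t2 = b.(a.0 + 0 | 0) has moves -b-> t3
  t3 = a.0 + 0 | 0 has moves -a-> t4
  t4 = 0 has moves ∅
Run σ = ⟨a⟩ on P: start {s0}
  step 1 (a): {s1}
  P completes σ.
Run σ = ⟨a⟩ on Q: start {t0}
  step 1 (a): ∅  — Q cannot continue

a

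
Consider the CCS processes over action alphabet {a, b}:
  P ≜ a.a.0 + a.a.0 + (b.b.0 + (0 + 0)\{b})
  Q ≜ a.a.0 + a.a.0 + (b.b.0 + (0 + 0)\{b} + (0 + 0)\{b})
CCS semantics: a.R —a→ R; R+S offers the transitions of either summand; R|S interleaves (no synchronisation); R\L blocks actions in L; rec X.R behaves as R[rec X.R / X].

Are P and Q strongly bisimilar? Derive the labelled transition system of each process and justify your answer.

P ~ Q

P's transition system — 4 states:
  s0 = a.a.0 + a.a.0 + (b.b.0 + (0 + 0)\{b}) has moves —a→ s1, —b→ s2
  s1 = a.0 has moves —a→ s3
  s2 = b.0 has moves —b→ s3
  s3 = 0 has moves deadlocked
Q's transition system — 4 states:
  t0 = a.a.0 + a.a.0 + (b.b.0 + (0 + 0)\{b} + (0 + 0)\{b}) has moves —a→ t1, —b→ t2
  t1 = a.0 has moves —a→ t3
  t2 = b.0 has moves —b→ t3
  t3 = 0 has moves deadlocked
Bisimilarity quotient blocks:
  B0 = {s0, t0}
  B1 = {s2, t2}
  B2 = {s3, t3}
  B3 = {s1, t1}
s0 ∈ B0, t0 ∈ B0 → same block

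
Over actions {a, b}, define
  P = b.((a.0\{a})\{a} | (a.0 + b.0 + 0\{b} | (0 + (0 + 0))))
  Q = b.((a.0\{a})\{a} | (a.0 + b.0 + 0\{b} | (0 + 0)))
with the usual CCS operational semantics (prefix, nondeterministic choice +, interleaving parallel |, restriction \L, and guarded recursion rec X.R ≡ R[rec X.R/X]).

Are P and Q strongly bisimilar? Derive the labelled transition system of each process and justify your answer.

Reachable graph of P (3 states):
  u0 = b.((a.0\{a})\{a} | (a.0 + b.0 + 0\{b} | (0 + (0 + 0)))) | -b-> u1
  u1 = (a.0\{a})\{a} | (a.0 + b.0 + 0\{b} | (0 + (0 + 0))) | -a-> u2, -b-> u2
  u2 = (a.0\{a})\{a} | 0 | deadlocked
Reachable graph of Q (3 states):
  v0 = b.((a.0\{a})\{a} | (a.0 + b.0 + 0\{b} | (0 + 0))) | -b-> v1
  v1 = (a.0\{a})\{a} | (a.0 + b.0 + 0\{b} | (0 + 0)) | -a-> v2, -b-> v2
  v2 = (a.0\{a})\{a} | 0 | deadlocked
Bisimilarity quotient blocks:
  B0 = {u0, v0}
  B1 = {u1, v1}
  B2 = {u2, v2}
u0 ∈ B0, v0 ∈ B0 → same block

P ~ Q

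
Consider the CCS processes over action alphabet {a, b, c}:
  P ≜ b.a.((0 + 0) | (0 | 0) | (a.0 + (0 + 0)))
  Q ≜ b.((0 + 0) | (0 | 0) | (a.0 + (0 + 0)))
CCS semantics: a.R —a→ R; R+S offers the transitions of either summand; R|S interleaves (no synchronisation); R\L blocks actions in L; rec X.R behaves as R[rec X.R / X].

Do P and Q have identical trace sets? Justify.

Reachable graph of P (4 states):
  p0 = b.a.((0 + 0) | (0 | 0) | (a.0 + (0 + 0))) | —b→ p1
  p1 = a.((0 + 0) | (0 | 0) | (a.0 + (0 + 0))) | —a→ p2
  p2 = (0 + 0) | (0 | 0) | (a.0 + (0 + 0)) | —a→ p3
  p3 = (0 + 0) | (0 | 0) | 0 | stopped
Reachable graph of Q (3 states):
  q0 = b.((0 + 0) | (0 | 0) | (a.0 + (0 + 0))) | —b→ q1
  q1 = (0 + 0) | (0 | 0) | (a.0 + (0 + 0)) | —a→ q2
  q2 = (0 + 0) | (0 | 0) | 0 | stopped
Executing baa from P (initial set {p0}):
  step 1 (b): {p1}
  step 2 (a): {p2}
  step 3 (a): {p3}
  ✓ P
Executing baa from Q (initial set {q0}):
  step 1 (b): {q1}
  step 2 (a): {q2}
  step 3 (a): ∅  — Q cannot continue

trace-distinct — witness ⟨baa⟩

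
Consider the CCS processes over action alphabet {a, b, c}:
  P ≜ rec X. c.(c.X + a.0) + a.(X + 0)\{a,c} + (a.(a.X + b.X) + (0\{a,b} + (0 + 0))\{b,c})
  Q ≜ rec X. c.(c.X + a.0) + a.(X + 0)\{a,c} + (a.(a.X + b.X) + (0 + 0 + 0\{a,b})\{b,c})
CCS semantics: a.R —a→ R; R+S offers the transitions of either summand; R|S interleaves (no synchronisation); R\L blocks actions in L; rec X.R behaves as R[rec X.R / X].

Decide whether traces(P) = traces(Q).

trace-equivalent

LTS(P): 5 reachable states
  u0 = rec X. c.(c.X + a.0) + a.(X + 0)\{a,c} + (a.(a.X + b.X) + (0\{a,b} + (0 + 0))\{b,c}) | -a-> u1, -a-> u2, -c-> u3
  u1 = ((rec X. c.(c.X + a.0) + a.(X + 0)\{a,c} + (a.(a.X + b.X) + (0\{a,b} + (0 + 0))\{b,c})) + 0)\{a,c} | ∅
  u2 = a.(rec X. c.(c.X + a.0) + a.(X + 0)\{a,c} + (a.(a.X + b.X) + (0\{a,b} + (0 + 0))\{b,c})) + b.(rec X. c.(c.X + a.0) + a.(X + 0)\{a,c} + (a.(a.X + b.X) + (0\{a,b} + (0 + 0))\{b,c})) | -a-> u0, -b-> u0
  u3 = c.(rec X. c.(c.X + a.0) + a.(X + 0)\{a,c} + (a.(a.X + b.X) + (0\{a,b} + (0 + 0))\{b,c})) + a.0 | -a-> u4, -c-> u0
  u4 = 0 | ∅
LTS(Q): 5 reachable states
  v0 = rec X. c.(c.X + a.0) + a.(X + 0)\{a,c} + (a.(a.X + b.X) + (0 + 0 + 0\{a,b})\{b,c}) | -a-> v1, -a-> v2, -c-> v3
  v1 = ((rec X. c.(c.X + a.0) + a.(X + 0)\{a,c} + (a.(a.X + b.X) + (0 + 0 + 0\{a,b})\{b,c})) + 0)\{a,c} | ∅
  v2 = a.(rec X. c.(c.X + a.0) + a.(X + 0)\{a,c} + (a.(a.X + b.X) + (0 + 0 + 0\{a,b})\{b,c})) + b.(rec X. c.(c.X + a.0) + a.(X + 0)\{a,c} + (a.(a.X + b.X) + (0 + 0 + 0\{a,b})\{b,c})) | -a-> v0, -b-> v0
  v3 = c.(rec X. c.(c.X + a.0) + a.(X + 0)\{a,c} + (a.(a.X + b.X) + (0 + 0 + 0\{a,b})\{b,c})) + a.0 | -a-> v4, -c-> v0
  v4 = 0 | ∅
Coarsest stable partition (strong bisimilarity classes):
  B0 = {u0, v0}
  B1 = {u1, u4, v1, v4}
  B2 = {u2, v2}
  B3 = {u3, v3}
u0 ∈ B0, v0 ∈ B0 → same block
Bisimilar ⇒ trace-equivalent.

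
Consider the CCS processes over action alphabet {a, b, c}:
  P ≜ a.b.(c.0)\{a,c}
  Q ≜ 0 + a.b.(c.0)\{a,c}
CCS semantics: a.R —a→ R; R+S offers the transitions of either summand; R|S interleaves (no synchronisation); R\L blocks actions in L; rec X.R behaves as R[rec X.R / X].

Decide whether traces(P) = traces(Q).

P's transition system — 3 states:
  m0 = a.b.(c.0)\{a,c} :: --a--▸ m1
  m1 = b.(c.0)\{a,c} :: --b--▸ m2
  m2 = (c.0)\{a,c} :: stopped
Q's transition system — 3 states:
  n0 = 0 + a.b.(c.0)\{a,c} :: --a--▸ n1
  n1 = b.(c.0)\{a,c} :: --b--▸ n2
  n2 = (c.0)\{a,c} :: stopped
Bisimilarity quotient blocks:
  B0 = {m0, n0}
  B1 = {m1, n1}
  B2 = {m2, n2}
m0 ∈ B0, n0 ∈ B0 → same block
Bisimilar ⇒ trace-equivalent.

YES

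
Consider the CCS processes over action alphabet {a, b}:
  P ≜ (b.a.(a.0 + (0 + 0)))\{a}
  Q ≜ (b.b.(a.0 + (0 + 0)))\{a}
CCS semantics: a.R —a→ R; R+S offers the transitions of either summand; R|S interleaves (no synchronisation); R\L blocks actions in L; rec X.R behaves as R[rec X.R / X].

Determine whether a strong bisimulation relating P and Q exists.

P ≁ Q

Reachable graph of P (2 states):
  p0 = (b.a.(a.0 + (0 + 0)))\{a} has moves =b=> p1
  p1 = (a.(a.0 + (0 + 0)))\{a} has moves ∅
Reachable graph of Q (3 states):
  q0 = (b.b.(a.0 + (0 + 0)))\{a} has moves =b=> q1
  q1 = (b.(a.0 + (0 + 0)))\{a} has moves =b=> q2
  q2 = (a.0 + (0 + 0))\{a} has moves ∅
Bisimilarity quotient blocks:
  B0 = {p0, q1}
  B1 = {p1, q2}
  B2 = {q0}
p0 ∈ B0, q0 ∈ B2 → different blocks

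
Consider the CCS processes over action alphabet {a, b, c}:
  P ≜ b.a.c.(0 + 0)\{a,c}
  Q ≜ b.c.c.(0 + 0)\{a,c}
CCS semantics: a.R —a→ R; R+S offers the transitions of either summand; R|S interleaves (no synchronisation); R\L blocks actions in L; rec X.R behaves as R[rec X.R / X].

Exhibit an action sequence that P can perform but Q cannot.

ba

P's transition system — 4 states:
  p0 = b.a.c.(0 + 0)\{a,c} :: -b-> p1
  p1 = a.c.(0 + 0)\{a,c} :: -a-> p2
  p2 = c.(0 + 0)\{a,c} :: -c-> p3
  p3 = (0 + 0)\{a,c} :: (no moves)
Q's transition system — 4 states:
  q0 = b.c.c.(0 + 0)\{a,c} :: -b-> q1
  q1 = c.c.(0 + 0)\{a,c} :: -c-> q2
  q2 = c.(0 + 0)\{a,c} :: -c-> q3
  q3 = (0 + 0)\{a,c} :: (no moves)
Run σ = ⟨ba⟩ on P: start {p0}
  after b @ step 1: {p1}
  after a @ step 2: {p2}
  — P admits the full trace.
Run σ = ⟨ba⟩ on Q: start {q0}
  after b @ step 1: {q1}
  after a @ step 2: ∅  — Q cannot continue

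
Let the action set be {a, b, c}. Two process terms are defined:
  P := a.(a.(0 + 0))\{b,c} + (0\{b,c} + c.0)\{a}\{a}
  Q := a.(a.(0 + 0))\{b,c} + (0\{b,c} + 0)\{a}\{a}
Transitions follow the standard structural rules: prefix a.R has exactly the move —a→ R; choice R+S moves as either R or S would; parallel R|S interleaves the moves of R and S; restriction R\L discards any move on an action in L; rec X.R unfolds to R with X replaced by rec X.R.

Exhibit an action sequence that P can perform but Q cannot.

c

P's transition system — 4 states:
  s0 = a.(a.(0 + 0))\{b,c} + (0\{b,c} + c.0)\{a}\{a} has moves ··a··> s1, ··c··> s2
  s1 = (a.(0 + 0))\{b,c} has moves ··a··> s3
  s2 = 0\{a}\{a} has moves stopped
  s3 = (0 + 0)\{b,c} has moves stopped
Q's transition system — 3 states:
  t0 = a.(a.(0 + 0))\{b,c} + (0\{b,c} + 0)\{a}\{a} has moves ··a··> t1
  t1 = (a.(0 + 0))\{b,c} has moves ··a··> t2
  t2 = (0 + 0)\{b,c} has moves stopped
Run σ = ⟨c⟩ on P: start {s0}
  step 1 (c): {s2}
  — P admits the full trace.
Run σ = ⟨c⟩ on Q: start {t0}
  step 1 (c): no successor for Q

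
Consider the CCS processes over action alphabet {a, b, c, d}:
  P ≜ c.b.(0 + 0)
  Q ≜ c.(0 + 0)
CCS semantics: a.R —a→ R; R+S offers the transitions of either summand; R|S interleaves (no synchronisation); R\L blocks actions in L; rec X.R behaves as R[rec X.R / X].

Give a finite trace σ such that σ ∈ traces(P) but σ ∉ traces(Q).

P's transition system — 3 states:
  p0 = c.b.(0 + 0) → =c=> p1
  p1 = b.(0 + 0) → =b=> p2
  p2 = 0 + 0 → deadlocked
Q's transition system — 2 states:
  q0 = c.(0 + 0) → =c=> q1
  q1 = 0 + 0 → deadlocked
Trace ⟨cb⟩ through P, begin at {p0}:
  [1] c ⇒ {p1}
  [2] b ⇒ {p2}
  P completes σ.
Trace ⟨cb⟩ through Q, begin at {q0}:
  [1] c ⇒ {q1}
  [2] b ⇒ no successor for Q

cb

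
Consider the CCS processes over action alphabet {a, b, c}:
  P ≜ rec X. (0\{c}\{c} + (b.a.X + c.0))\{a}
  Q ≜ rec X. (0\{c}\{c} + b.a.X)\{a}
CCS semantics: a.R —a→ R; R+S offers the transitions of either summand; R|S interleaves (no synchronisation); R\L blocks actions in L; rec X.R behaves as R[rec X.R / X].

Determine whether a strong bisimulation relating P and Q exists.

P's transition system — 3 states:
  s0 = rec X. (0\{c}\{c} + (b.a.X + c.0))\{a} has moves -b-> s1, -c-> s2
  s1 = (a.(rec X. (0\{c}\{c} + (b.a.X + c.0))\{a}))\{a} has moves (no moves)
  s2 = 0\{a} has moves (no moves)
Q's transition system — 2 states:
  t0 = rec X. (0\{c}\{c} + b.a.X)\{a} has moves -b-> t1
  t1 = (a.(rec X. (0\{c}\{c} + b.a.X)\{a}))\{a} has moves (no moves)
Bisimilarity quotient blocks:
  B0 = {s0}
  B1 = {s1, s2, t1}
  B2 = {t0}
s0 ∈ B0, t0 ∈ B2 → different blocks

P ≁ Q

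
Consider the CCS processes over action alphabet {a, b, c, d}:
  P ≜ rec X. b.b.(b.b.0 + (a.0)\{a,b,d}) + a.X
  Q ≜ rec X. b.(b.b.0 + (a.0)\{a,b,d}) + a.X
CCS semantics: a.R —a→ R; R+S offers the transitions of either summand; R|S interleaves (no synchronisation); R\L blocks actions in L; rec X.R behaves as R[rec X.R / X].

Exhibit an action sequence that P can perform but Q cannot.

bbbb

LTS(P): 5 reachable states
  p0 = rec X. b.b.(b.b.0 + (a.0)\{a,b,d}) + a.X → =a=> p0, =b=> p1
  p1 = b.(b.b.0 + (a.0)\{a,b,d}) → =b=> p2
  p2 = b.b.0 + (a.0)\{a,b,d} → =b=> p3
  p3 = b.0 → =b=> p4
  p4 = 0 → (no moves)
LTS(Q): 4 reachable states
  q0 = rec X. b.(b.b.0 + (a.0)\{a,b,d}) + a.X → =a=> q0, =b=> q1
  q1 = b.b.0 + (a.0)\{a,b,d} → =b=> q2
  q2 = b.0 → =b=> q3
  q3 = 0 → (no moves)
Trace ⟨bbbb⟩ through P, begin at {p0}:
  step 1 (b): {p1}
  step 2 (b): {p2}
  step 3 (b): {p3}
  step 4 (b): {p4}
  ✓ P
Trace ⟨bbbb⟩ through Q, begin at {q0}:
  step 1 (b): {q1}
  step 2 (b): {q2}
  step 3 (b): {q3}
  step 4 (b): ∅  — Q cannot continue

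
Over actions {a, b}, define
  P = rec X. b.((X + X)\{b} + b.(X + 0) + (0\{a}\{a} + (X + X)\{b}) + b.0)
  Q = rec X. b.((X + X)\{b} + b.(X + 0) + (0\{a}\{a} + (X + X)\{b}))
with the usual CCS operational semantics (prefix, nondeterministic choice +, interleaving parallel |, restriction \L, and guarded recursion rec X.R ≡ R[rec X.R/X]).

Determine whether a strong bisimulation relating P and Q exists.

NO

Reachable graph of P (4 states):
  u0 = rec X. b.((X + X)\{b} + b.(X + 0) + (0\{a}\{a} + (X + X)\{b}) + b.0) → -b-> u1
  u1 = ((rec X. b.((X + X)\{b} + b.(X + 0) + (0\{a}\{a} + (X + X)\{b}) + b.0)) + (rec X. b.((X + X)\{b} + b.(X + 0) + (0\{a}\{a} + (X + X)\{b}) + b.0)))\{b} + b.((rec X. b.((X + X)\{b} + b.(X + 0) + (0\{a}\{a} + (X + X)\{b}) + b.0)) + 0) + (0\{a}\{a} + ((rec X. b.((X + X)\{b} + b.(X + 0) + (0\{a}\{a} + (X + X)\{b}) + b.0)) + (rec X. b.((X + X)\{b} + b.(X + 0) + (0\{a}\{a} + (X + X)\{b}) + b.0)))\{b}) + b.0 → -b-> u2, -b-> u3
  u2 = (rec X. b.((X + X)\{b} + b.(X + 0) + (0\{a}\{a} + (X + X)\{b}) + b.0)) + 0 → -b-> u1
  u3 = 0 → stopped
Reachable graph of Q (3 states):
  v0 = rec X. b.((X + X)\{b} + b.(X + 0) + (0\{a}\{a} + (X + X)\{b})) → -b-> v1
  v1 = ((rec X. b.((X + X)\{b} + b.(X + 0) + (0\{a}\{a} + (X + X)\{b}))) + (rec X. b.((X + X)\{b} + b.(X + 0) + (0\{a}\{a} + (X + X)\{b}))))\{b} + b.((rec X. b.((X + X)\{b} + b.(X + 0) + (0\{a}\{a} + (X + X)\{b}))) + 0) + (0\{a}\{a} + ((rec X. b.((X + X)\{b} + b.(X + 0) + (0\{a}\{a} + (X + X)\{b}))) + (rec X. b.((X + X)\{b} + b.(X + 0) + (0\{a}\{a} + (X + X)\{b}))))\{b}) → -b-> v2
  v2 = (rec X. b.((X + X)\{b} + b.(X + 0) + (0\{a}\{a} + (X + X)\{b}))) + 0 → -b-> v1
Coarsest stable partition (strong bisimilarity classes):
  B0 = {u0, u2}
  B1 = {u1}
  B2 = {u3}
  B3 = {v0, v1, v2}
u0 ∈ B0, v0 ∈ B3 → different blocks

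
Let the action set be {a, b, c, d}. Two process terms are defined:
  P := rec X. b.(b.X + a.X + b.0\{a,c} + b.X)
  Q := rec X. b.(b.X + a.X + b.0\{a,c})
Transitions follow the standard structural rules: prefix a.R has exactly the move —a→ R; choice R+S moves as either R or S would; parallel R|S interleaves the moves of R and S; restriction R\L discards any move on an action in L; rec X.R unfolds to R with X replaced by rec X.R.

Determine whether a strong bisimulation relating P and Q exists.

bisimilar

LTS(P): 3 reachable states
  m0 = rec X. b.(b.X + a.X + b.0\{a,c} + b.X) → -b-> m1
  m1 = b.(rec X. b.(b.X + a.X + b.0\{a,c} + b.X)) + a.(rec X. b.(b.X + a.X + b.0\{a,c} + b.X)) + b.0\{a,c} + b.(rec X. b.(b.X + a.X + b.0\{a,c} + b.X)) → -a-> m0, -b-> m0, -b-> m2
  m2 = 0\{a,c} → ∅
LTS(Q): 3 reachable states
  n0 = rec X. b.(b.X + a.X + b.0\{a,c}) → -b-> n1
  n1 = b.(rec X. b.(b.X + a.X + b.0\{a,c})) + a.(rec X. b.(b.X + a.X + b.0\{a,c})) + b.0\{a,c} → -a-> n0, -b-> n0, -b-> n2
  n2 = 0\{a,c} → ∅
Coarsest stable partition (strong bisimilarity classes):
  B0 = {m0, n0}
  B1 = {m1, n1}
  B2 = {m2, n2}
m0 ∈ B0, n0 ∈ B0 → same block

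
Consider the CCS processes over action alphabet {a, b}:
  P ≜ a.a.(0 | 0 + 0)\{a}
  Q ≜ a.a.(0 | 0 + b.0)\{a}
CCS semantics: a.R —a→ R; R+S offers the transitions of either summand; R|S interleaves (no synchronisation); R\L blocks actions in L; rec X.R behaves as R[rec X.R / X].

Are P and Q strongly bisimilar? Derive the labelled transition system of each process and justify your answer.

not bisimilar

Reachable graph of P (3 states):
  u0 = a.a.(0 | 0 + 0)\{a} | -a-> u1
  u1 = a.(0 | 0 + 0)\{a} | -a-> u2
  u2 = (0 | 0 + 0)\{a} | stopped
Reachable graph of Q (4 states):
  v0 = a.a.(0 | 0 + b.0)\{a} | -a-> v1
  v1 = a.(0 | 0 + b.0)\{a} | -a-> v2
  v2 = (0 | 0 + b.0)\{a} | -b-> v3
  v3 = 0\{a} | stopped
Partition-refinement fixed point:
  B0 = {u0}
  B1 = {u1}
  B2 = {u2, v3}
  B3 = {v0}
  B4 = {v1}
  B5 = {v2}
u0 ∈ B0, v0 ∈ B3 → different blocks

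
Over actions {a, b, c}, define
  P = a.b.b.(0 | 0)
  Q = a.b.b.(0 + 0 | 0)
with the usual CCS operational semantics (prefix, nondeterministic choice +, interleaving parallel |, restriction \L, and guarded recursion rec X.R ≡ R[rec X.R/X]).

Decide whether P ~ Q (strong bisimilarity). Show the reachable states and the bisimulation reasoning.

P ~ Q

LTS(P): 4 reachable states
  s0 = a.b.b.(0 | 0) | ··a··> s1
  s1 = b.b.(0 | 0) | ··b··> s2
  s2 = b.(0 | 0) | ··b··> s3
  s3 = 0 | 0 | (no moves)
LTS(Q): 4 reachable states
  t0 = a.b.b.(0 + 0 | 0) | ··a··> t1
  t1 = b.b.(0 + 0 | 0) | ··b··> t2
  t2 = b.(0 + 0 | 0) | ··b··> t3
  t3 = 0 + 0 | 0 | (no moves)
Partition-refinement fixed point:
  B0 = {s0, t0}
  B1 = {s1, t1}
  B2 = {s2, t2}
  B3 = {s3, t3}
s0 ∈ B0, t0 ∈ B0 → same block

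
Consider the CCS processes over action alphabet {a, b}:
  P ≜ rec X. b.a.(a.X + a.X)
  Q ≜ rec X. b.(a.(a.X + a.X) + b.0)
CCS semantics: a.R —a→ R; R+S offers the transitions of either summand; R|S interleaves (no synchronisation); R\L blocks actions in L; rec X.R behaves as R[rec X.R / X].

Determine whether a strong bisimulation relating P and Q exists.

P ≁ Q

LTS(P): 3 reachable states
  s0 = rec X. b.a.(a.X + a.X) → ··b··> s1
  s1 = a.(a.(rec X. b.a.(a.X + a.X)) + a.(rec X. b.a.(a.X + a.X))) → ··a··> s2
  s2 = a.(rec X. b.a.(a.X + a.X)) + a.(rec X. b.a.(a.X + a.X)) → ··a··> s0
LTS(Q): 4 reachable states
  t0 = rec X. b.(a.(a.X + a.X) + b.0) → ··b··> t1
  t1 = a.(a.(rec X. b.(a.(a.X + a.X) + b.0)) + a.(rec X. b.(a.(a.X + a.X) + b.0))) + b.0 → ··a··> t2, ··b··> t3
  t2 = a.(rec X. b.(a.(a.X + a.X) + b.0)) + a.(rec X. b.(a.(a.X + a.X) + b.0)) → ··a··> t0
  t3 = 0 → ·
Coarsest stable partition (strong bisimilarity classes):
  B0 = {s0}
  B1 = {s1}
  B2 = {s2}
  B3 = {t0}
  B4 = {t1}
  B5 = {t2}
  B6 = {t3}
s0 ∈ B0, t0 ∈ B3 → different blocks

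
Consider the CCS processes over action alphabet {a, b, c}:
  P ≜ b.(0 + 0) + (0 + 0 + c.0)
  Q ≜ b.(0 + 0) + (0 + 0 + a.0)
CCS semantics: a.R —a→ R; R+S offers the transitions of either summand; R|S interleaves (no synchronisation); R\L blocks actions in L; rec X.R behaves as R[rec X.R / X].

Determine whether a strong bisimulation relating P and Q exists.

LTS(P): 3 reachable states
  u0 = b.(0 + 0) + (0 + 0 + c.0) → --b--▸ u1, --c--▸ u2
  u1 = 0 + 0 → ·
  u2 = 0 → ·
LTS(Q): 3 reachable states
  v0 = b.(0 + 0) + (0 + 0 + a.0) → --a--▸ v1, --b--▸ v2
  v1 = 0 → ·
  v2 = 0 + 0 → ·
Coarsest stable partition (strong bisimilarity classes):
  B0 = {u0}
  B1 = {u1, u2, v1, v2}
  B2 = {v0}
u0 ∈ B0, v0 ∈ B2 → different blocks

NO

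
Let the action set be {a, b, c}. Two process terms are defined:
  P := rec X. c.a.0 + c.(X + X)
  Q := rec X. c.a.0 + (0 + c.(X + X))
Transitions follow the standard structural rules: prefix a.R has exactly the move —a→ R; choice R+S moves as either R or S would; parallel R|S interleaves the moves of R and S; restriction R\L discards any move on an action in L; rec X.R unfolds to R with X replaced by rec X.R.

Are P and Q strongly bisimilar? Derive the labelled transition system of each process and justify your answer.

LTS(P): 4 reachable states
  m0 = rec X. c.a.0 + c.(X + X) :: --c--▸ m1, --c--▸ m2
  m1 = (rec X. c.a.0 + c.(X + X)) + (rec X. c.a.0 + c.(X + X)) :: --c--▸ m1, --c--▸ m2
  m2 = a.0 :: --a--▸ m3
  m3 = 0 :: (no moves)
LTS(Q): 4 reachable states
  n0 = rec X. c.a.0 + (0 + c.(X + X)) :: --c--▸ n1, --c--▸ n2
  n1 = (rec X. c.a.0 + (0 + c.(X + X))) + (rec X. c.a.0 + (0 + c.(X + X))) :: --c--▸ n1, --c--▸ n2
  n2 = a.0 :: --a--▸ n3
  n3 = 0 :: (no moves)
Coarsest stable partition (strong bisimilarity classes):
  B0 = {m0, m1, n0, n1}
  B1 = {m2, n2}
  B2 = {m3, n3}
m0 ∈ B0, n0 ∈ B0 → same block

YES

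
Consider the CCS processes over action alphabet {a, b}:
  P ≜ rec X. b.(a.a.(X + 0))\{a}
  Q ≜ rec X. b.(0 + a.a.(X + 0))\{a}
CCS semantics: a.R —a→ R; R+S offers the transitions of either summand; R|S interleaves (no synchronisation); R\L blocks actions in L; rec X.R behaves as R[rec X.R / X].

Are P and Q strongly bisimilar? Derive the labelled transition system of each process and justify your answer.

LTS(P): 2 reachable states
  m0 = rec X. b.(a.a.(X + 0))\{a} → =b=> m1
  m1 = (a.a.((rec X. b.(a.a.(X + 0))\{a}) + 0))\{a} → deadlocked
LTS(Q): 2 reachable states
  n0 = rec X. b.(0 + a.a.(X + 0))\{a} → =b=> n1
  n1 = (0 + a.a.((rec X. b.(0 + a.a.(X + 0))\{a}) + 0))\{a} → deadlocked
Partition-refinement fixed point:
  B0 = {m0, n0}
  B1 = {m1, n1}
m0 ∈ B0, n0 ∈ B0 → same block

P ~ Q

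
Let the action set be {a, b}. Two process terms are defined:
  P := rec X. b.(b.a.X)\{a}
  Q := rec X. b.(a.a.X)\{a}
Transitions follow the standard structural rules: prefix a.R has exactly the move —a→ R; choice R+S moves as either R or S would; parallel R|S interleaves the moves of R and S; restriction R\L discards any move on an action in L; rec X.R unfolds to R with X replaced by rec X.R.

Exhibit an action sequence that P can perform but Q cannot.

bb

Reachable graph of P (3 states):
  u0 = rec X. b.(b.a.X)\{a} ⊢ --b--▸ u1
  u1 = (b.a.(rec X. b.(b.a.X)\{a}))\{a} ⊢ --b--▸ u2
  u2 = (a.(rec X. b.(b.a.X)\{a}))\{a} ⊢ ·
Reachable graph of Q (2 states):
  v0 = rec X. b.(a.a.X)\{a} ⊢ --b--▸ v1
  v1 = (a.a.(rec X. b.(a.a.X)\{a}))\{a} ⊢ ·
Executing bb from P (initial set {u0}):
  step 1 (b): {u1}
  step 2 (b): {u2}
  — P admits the full trace.
Executing bb from Q (initial set {v0}):
  step 1 (b): {v1}
  step 2 (b): no successor for Q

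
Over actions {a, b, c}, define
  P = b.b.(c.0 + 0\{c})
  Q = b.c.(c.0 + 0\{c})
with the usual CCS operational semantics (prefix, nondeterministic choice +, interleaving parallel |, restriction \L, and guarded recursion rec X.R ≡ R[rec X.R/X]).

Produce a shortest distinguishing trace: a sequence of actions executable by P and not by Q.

bb

Reachable graph of P (4 states):
  s0 = b.b.(c.0 + 0\{c}) | —b→ s1
  s1 = b.(c.0 + 0\{c}) | —b→ s2
  s2 = c.0 + 0\{c} | —c→ s3
  s3 = 0 | ·
Reachable graph of Q (4 states):
  t0 = b.c.(c.0 + 0\{c}) | —b→ t1
  t1 = c.(c.0 + 0\{c}) | —c→ t2
  t2 = c.0 + 0\{c} | —c→ t3
  t3 = 0 | ·
Run σ = ⟨bb⟩ on P: start {s0}
  step 1 (b): {s1}
  step 2 (b): {s2}
  ✓ P
Run σ = ⟨bb⟩ on Q: start {t0}
  step 1 (b): {t1}
  step 2 (b): ∅ (Q stuck)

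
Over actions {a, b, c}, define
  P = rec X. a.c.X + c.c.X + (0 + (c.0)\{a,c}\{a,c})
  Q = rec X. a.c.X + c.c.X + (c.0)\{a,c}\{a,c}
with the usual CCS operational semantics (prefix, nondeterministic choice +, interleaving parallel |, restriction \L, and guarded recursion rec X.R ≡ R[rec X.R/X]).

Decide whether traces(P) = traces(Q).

traces(P) = traces(Q)

Reachable graph of P (2 states):
  p0 = rec X. a.c.X + c.c.X + (0 + (c.0)\{a,c}\{a,c}) | ··a··> p1, ··c··> p1
  p1 = c.(rec X. a.c.X + c.c.X + (0 + (c.0)\{a,c}\{a,c})) | ··c··> p0
Reachable graph of Q (2 states):
  q0 = rec X. a.c.X + c.c.X + (c.0)\{a,c}\{a,c} | ··a··> q1, ··c··> q1
  q1 = c.(rec X. a.c.X + c.c.X + (c.0)\{a,c}\{a,c}) | ··c··> q0
Partition-refinement fixed point:
  B0 = {p0, q0}
  B1 = {p1, q1}
p0 ∈ B0, q0 ∈ B0 → same block
Bisimilar ⇒ trace-equivalent.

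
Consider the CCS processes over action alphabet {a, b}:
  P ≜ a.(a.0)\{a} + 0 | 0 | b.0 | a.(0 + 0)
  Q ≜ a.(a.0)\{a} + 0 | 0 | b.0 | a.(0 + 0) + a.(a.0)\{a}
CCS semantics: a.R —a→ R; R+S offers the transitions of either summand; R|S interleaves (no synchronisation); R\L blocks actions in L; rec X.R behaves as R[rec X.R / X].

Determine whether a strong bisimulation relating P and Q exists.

P ~ Q

Reachable graph of P (5 states):
  p0 = a.(a.0)\{a} + 0 | 0 | b.0 | a.(0 + 0) → -a-> p1, -a-> p2, -b-> p3
  p1 = (a.0)\{a} → (no moves)
  p2 = 0 | 0 | b.0 | (0 + 0) → -b-> p4
  p3 = 0 | 0 | 0 | a.(0 + 0) → -a-> p4
  p4 = 0 | 0 | 0 | (0 + 0) → (no moves)
Reachable graph of Q (5 states):
  q0 = a.(a.0)\{a} + 0 | 0 | b.0 | a.(0 + 0) + a.(a.0)\{a} → -a-> q1, -a-> q2, -b-> q3
  q1 = (a.0)\{a} → (no moves)
  q2 = 0 | 0 | b.0 | (0 + 0) → -b-> q4
  q3 = 0 | 0 | 0 | a.(0 + 0) → -a-> q4
  q4 = 0 | 0 | 0 | (0 + 0) → (no moves)
Coarsest stable partition (strong bisimilarity classes):
  B0 = {p0, q0}
  B1 = {p3, q3}
  B2 = {p1, p4, q1, q4}
  B3 = {p2, q2}
p0 ∈ B0, q0 ∈ B0 → same block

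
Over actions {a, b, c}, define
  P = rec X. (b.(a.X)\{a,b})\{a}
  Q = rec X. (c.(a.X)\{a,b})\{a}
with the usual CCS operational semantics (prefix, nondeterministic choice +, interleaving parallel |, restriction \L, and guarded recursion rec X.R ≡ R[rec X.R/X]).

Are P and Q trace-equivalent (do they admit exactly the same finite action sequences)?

LTS(P): 2 reachable states
  s0 = rec X. (b.(a.X)\{a,b})\{a} :: =b=> s1
  s1 = (a.(rec X. (b.(a.X)\{a,b})\{a}))\{a,b}\{a} :: stopped
LTS(Q): 2 reachable states
  t0 = rec X. (c.(a.X)\{a,b})\{a} :: =c=> t1
  t1 = (a.(rec X. (c.(a.X)\{a,b})\{a}))\{a,b}\{a} :: stopped
Run σ = ⟨b⟩ on P: start {s0}
  step 1 (b): {s1}
  P completes σ.
Run σ = ⟨b⟩ on Q: start {t0}
  step 1 (b): ∅ (Q stuck)

traces(P) ≠ traces(Q) — witness ⟨b⟩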